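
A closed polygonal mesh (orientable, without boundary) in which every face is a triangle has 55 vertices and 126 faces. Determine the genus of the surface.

5

Every face is a triangle, so 2E = 3·126 = 378, giving E = 189.
χ = V − E + F = 55 − 189 + 126 = -8.
For a closed orientable surface χ = 2 − 2g, so g = (2 − (-8))/2 = 5.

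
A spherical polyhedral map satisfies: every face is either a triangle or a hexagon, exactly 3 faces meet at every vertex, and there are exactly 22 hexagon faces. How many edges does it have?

Let x be the number of triangles; then F = 22 + x.
Edge–face incidences: 2E = 6·22 + 3·x = 132 + 3x.
Every vertex has degree 3, so 3V = 2E.
Euler: V − E + F = 2 ⇒ (2E)/3 − E + (22 + x) = 2.
Multiply by 6: 2·(2E) − 3·(2E) + 6·(22 + x) = 12, i.e. 132 + 6x − (132 + 3x) = 12.
Collecting terms: 3x = 12, so x = 4.
Then 2E = 132 + 3·4 = 144, so E = 72, V = 2E/3 = 48, F = 22 + 4 = 26.

72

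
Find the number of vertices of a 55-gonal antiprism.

An antiprism on an n-gon has two n-gon caps and 2n triangles: V = 2·55 = 110, E = 4·55 = 220, F = 2·55 + 2 = 112.

110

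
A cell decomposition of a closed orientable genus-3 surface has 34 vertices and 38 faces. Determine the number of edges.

For a closed orientable surface of genus 3, χ = 2 − 2·3 = -4.
E = V + F − (-4) = 34 + 38 − (-4) = 76.

76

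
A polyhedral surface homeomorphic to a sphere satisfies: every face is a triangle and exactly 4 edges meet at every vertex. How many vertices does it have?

Each face has 3 edges and each edge borders two faces, so 2E = 3F.
Each vertex has degree 4, so 4V = 2E and hence V = 3F/4.
Euler: V − E + F = 2 ⇒ (3F/4) − (3F/2) + F = 2.
Multiply by 8: (6 − 12 + 8)F = 16, i.e. 2F = 16.
So F = 8, E = 3·8/2 = 12, V = 3·8/4 = 6.

6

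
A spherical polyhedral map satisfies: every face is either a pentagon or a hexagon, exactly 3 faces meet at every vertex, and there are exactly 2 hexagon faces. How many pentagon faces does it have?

Let x be the number of pentagons; then F = 2 + x.
Edge–face incidences: 2E = 6·2 + 5·x = 12 + 5x.
Every vertex has degree 3, so 3V = 2E.
Euler: V − E + F = 2 ⇒ (2E)/3 − E + (2 + x) = 2.
Multiply by 6: 2·(2E) − 3·(2E) + 6·(2 + x) = 12, i.e. 12 + 6x − (12 + 5x) = 12.
Collecting terms: x = 12.
Then 2E = 12 + 5·12 = 72, so E = 36, V = 2E/3 = 24, F = 2 + 12 = 14.

12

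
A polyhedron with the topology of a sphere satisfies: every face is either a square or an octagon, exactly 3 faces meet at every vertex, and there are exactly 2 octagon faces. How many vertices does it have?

16

Let x be the number of squares; then F = 2 + x.
Edge–face incidences: 2E = 8·2 + 4·x = 16 + 4x.
Every vertex has degree 3, so 3V = 2E.
Euler: V − E + F = 2 ⇒ (2E)/3 − E + (2 + x) = 2.
Multiply by 6: 2·(2E) − 3·(2E) + 6·(2 + x) = 12, i.e. 12 + 6x − (16 + 4x) = 12.
Collecting terms: 2x − 4 = 12, so 2x = 16, so x = 8.
Then 2E = 16 + 4·8 = 48, so E = 24, V = 2E/3 = 16, F = 2 + 8 = 10.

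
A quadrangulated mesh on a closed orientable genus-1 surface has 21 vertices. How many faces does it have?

χ = 2 − 2·1 = 0, and every face is a square so 4F = 2E.
V − E + F = 0 with E = 4F/2 gives 21 − (4/2 − 1)·F = 0, so F = 21 and E = 42.

21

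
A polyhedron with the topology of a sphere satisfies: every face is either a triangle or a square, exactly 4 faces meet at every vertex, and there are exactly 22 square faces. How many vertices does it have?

Let x be the number of triangles; then F = 22 + x.
Edge–face incidences: 2E = 4·22 + 3·x = 88 + 3x.
Every vertex has degree 4, so 4V = 2E.
Euler: V − E + F = 2 ⇒ (2E)/4 − E + (22 + x) = 2.
Multiply by 8: 2·(2E) − 4·(2E) + 8·(22 + x) = 16, i.e. 176 + 8x − 2·(88 + 3x) = 16.
Collecting terms: 2x = 16, so x = 8.
Then 2E = 88 + 3·8 = 112, so E = 56, V = 2E/4 = 28, F = 22 + 8 = 30.

28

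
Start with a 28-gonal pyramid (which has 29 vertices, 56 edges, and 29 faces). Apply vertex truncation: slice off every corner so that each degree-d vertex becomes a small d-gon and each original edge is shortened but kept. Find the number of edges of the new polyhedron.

Truncation replaces each original edge-end by a new vertex, so V′ = 2E = 112.
Each original edge survives, and each old vertex of degree d contributes d new edges; summing degrees gives Σd = 2E, so E′ = E + 2E = 3E = 168.
Each original face survives and each original vertex becomes one new face: F′ = F + V = 58.

168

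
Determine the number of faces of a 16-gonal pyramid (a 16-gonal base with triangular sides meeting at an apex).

17

A pyramid on an n-gon base has one n-gon and n triangles: V = 16 + 1 = 17, E = 2·16 = 32, F = 16 + 1 = 17.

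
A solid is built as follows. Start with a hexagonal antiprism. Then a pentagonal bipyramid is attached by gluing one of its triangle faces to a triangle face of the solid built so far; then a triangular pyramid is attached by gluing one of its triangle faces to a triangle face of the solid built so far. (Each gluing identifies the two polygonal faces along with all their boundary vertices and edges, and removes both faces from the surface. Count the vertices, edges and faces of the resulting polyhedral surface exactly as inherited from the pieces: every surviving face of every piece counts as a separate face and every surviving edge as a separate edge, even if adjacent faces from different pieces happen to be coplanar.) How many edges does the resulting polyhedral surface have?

39

A hexagonal antiprism: V=12, E=24, F=14.
Attach a pentagonal bipyramid (V=7, E=15, F=10) along a 3-gon: merge 3 vertices and 3 edges, delete both glued faces → V=16, E=36, F=22.
Attach a triangular pyramid (V=4, E=6, F=4) along a 3-gon: merge 3 vertices and 3 edges, delete both glued faces → V=17, E=39, F=24.
Check: V − E + F = 17 − 39 + 24 = 2.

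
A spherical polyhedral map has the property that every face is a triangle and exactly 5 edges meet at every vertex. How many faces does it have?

20

Each face has 3 edges and each edge borders two faces, so 2E = 3F.
Each vertex has degree 5, so 5V = 2E and hence V = 3F/5.
Euler: V − E + F = 2 ⇒ (3F/5) − (3F/2) + F = 2.
Multiply by 10: (6 − 15 + 10)F = 20, i.e. 1F = 20.
So F = 20, E = 3·20/2 = 30, V = 3·20/5 = 12.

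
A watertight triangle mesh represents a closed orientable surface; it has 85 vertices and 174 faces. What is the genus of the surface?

Every face is a triangle, so 2E = 3·174 = 522, giving E = 261.
χ = V − E + F = 85 − 261 + 174 = -2.
For a closed orientable surface χ = 2 − 2g, so g = (2 − (-2))/2 = 2.

2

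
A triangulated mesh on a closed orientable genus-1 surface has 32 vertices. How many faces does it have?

64

χ = 2 − 2·1 = 0, and every face is a triangle so 3F = 2E.
V − E + F = 0 with E = 3F/2 gives 32 − (3/2 − 1)·F = 0, so F = 64 and E = 96.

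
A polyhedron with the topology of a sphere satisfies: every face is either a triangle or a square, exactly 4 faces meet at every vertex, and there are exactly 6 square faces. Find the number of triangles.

8

Let x be the number of triangles; then F = 6 + x.
Edge–face incidences: 2E = 4·6 + 3·x = 24 + 3x.
Every vertex has degree 4, so 4V = 2E.
Euler: V − E + F = 2 ⇒ (2E)/4 − E + (6 + x) = 2.
Multiply by 8: 2·(2E) − 4·(2E) + 8·(6 + x) = 16, i.e. 48 + 8x − 2·(24 + 3x) = 16.
Collecting terms: 2x = 16, so x = 8.
Then 2E = 24 + 3·8 = 48, so E = 24, V = 2E/4 = 12, F = 6 + 8 = 14.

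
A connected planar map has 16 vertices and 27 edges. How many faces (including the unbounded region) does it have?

13

Euler's formula for a connected plane graph: V − E + F = 2, so F = 2 − 16 + 27 = 13.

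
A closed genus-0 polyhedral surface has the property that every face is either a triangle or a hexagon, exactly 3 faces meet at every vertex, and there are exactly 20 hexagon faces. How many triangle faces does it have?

4

Let x be the number of triangles; then F = 20 + x.
Edge–face incidences: 2E = 6·20 + 3·x = 120 + 3x.
Every vertex has degree 3, so 3V = 2E.
Euler: V − E + F = 2 ⇒ (2E)/3 − E + (20 + x) = 2.
Multiply by 6: 2·(2E) − 3·(2E) + 6·(20 + x) = 12, i.e. 120 + 6x − (120 + 3x) = 12.
Collecting terms: 3x = 12, so x = 4.
Then 2E = 120 + 3·4 = 132, so E = 66, V = 2E/3 = 44, F = 20 + 4 = 24.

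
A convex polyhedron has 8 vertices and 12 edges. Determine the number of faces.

6

Here V − E + F = 2.
F = 2 − V + E = 2 − 8 + 12 = 6.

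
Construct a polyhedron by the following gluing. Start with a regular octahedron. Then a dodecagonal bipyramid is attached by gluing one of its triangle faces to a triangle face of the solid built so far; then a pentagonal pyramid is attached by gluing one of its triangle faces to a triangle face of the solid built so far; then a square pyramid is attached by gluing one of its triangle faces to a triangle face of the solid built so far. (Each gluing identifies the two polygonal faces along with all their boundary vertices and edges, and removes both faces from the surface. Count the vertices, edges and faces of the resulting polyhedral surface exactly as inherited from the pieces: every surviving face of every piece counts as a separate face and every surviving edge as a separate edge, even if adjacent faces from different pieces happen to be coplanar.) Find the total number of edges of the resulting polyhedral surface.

A regular octahedron: V=6, E=12, F=8.
Attach a dodecagonal bipyramid (V=14, E=36, F=24) along a 3-gon: merge 3 vertices and 3 edges, delete both glued faces → V=17, E=45, F=30.
Attach a pentagonal pyramid (V=6, E=10, F=6) along a 3-gon: merge 3 vertices and 3 edges, delete both glued faces → V=20, E=52, F=34.
Attach a square pyramid (V=5, E=8, F=5) along a 3-gon: merge 3 vertices and 3 edges, delete both glued faces → V=22, E=57, F=37.
Check: V − E + F = 22 − 57 + 37 = 2.

57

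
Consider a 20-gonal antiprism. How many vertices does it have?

40

An antiprism on an n-gon has two n-gon caps and 2n triangles: V = 2·20 = 40, E = 4·20 = 80, F = 2·20 + 2 = 42.
Check: V − E + F = 40 − 80 + 42 = 2.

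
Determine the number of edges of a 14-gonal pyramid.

A pyramid on an n-gon base has one n-gon and n triangles: V = 14 + 1 = 15, E = 2·14 = 28, F = 14 + 1 = 15.

28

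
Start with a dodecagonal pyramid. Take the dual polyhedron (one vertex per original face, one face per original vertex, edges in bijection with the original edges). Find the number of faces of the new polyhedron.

13

The base solid has V = 13, E = 24, F = 13.
The dual swaps V and F and preserves E: V′ = F = 13, E′ = E = 24, F′ = V = 13.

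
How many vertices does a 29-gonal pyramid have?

A pyramid on an n-gon base has one n-gon and n triangles: V = 29 + 1 = 30, E = 2·29 = 58, F = 29 + 1 = 30.

30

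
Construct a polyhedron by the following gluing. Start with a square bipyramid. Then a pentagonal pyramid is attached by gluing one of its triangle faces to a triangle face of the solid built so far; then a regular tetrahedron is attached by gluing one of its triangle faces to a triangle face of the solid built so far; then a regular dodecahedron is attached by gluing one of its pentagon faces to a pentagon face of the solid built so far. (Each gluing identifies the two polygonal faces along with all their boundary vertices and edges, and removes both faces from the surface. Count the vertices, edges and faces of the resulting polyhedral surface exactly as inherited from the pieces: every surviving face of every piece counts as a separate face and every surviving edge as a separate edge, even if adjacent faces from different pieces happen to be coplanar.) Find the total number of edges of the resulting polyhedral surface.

A square bipyramid: V=6, E=12, F=8.
Attach a pentagonal pyramid (V=6, E=10, F=6) along a 3-gon: merge 3 vertices and 3 edges, delete both glued faces → V=9, E=19, F=12.
Attach a regular tetrahedron (V=4, E=6, F=4) along a 3-gon: merge 3 vertices and 3 edges, delete both glued faces → V=10, E=22, F=14.
Attach a regular dodecahedron (V=20, E=30, F=12) along a 5-gon: merge 5 vertices and 5 edges, delete both glued faces → V=25, E=47, F=24.
Check: V − E + F = 25 − 47 + 24 = 2.

47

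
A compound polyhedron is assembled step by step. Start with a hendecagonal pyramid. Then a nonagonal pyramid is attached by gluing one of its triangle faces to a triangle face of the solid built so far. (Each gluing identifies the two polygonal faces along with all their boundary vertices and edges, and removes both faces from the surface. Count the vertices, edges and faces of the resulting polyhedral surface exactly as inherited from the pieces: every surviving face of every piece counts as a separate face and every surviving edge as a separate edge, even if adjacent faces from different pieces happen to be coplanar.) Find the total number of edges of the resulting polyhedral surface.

37

A hendecagonal pyramid: V=12, E=22, F=12.
Attach a nonagonal pyramid (V=10, E=18, F=10) along a 3-gon: merge 3 vertices and 3 edges, delete both glued faces → V=19, E=37, F=20.
Check: V − E + F = 19 − 37 + 20 = 2.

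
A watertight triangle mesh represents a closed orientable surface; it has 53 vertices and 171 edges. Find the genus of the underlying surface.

Every face is a triangle and each edge borders two faces, so 3F = 2·171, giving F = 114.
χ = V − E + F = 53 − 171 + 114 = -4.
For a closed orientable surface χ = 2 − 2g, so g = (2 − (-4))/2 = 3.

3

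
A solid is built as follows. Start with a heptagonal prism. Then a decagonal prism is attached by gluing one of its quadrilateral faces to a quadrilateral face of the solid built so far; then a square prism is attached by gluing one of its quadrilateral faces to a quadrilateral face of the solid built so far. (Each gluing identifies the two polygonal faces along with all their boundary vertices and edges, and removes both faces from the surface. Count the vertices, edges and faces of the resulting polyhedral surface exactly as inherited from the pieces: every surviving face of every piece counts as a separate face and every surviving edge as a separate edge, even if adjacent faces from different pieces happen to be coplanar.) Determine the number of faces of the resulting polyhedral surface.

23

A heptagonal prism: V=14, E=21, F=9.
Attach a decagonal prism (V=20, E=30, F=12) along a 4-gon: merge 4 vertices and 4 edges, delete both glued faces → V=30, E=47, F=19.
Attach a square prism (V=8, E=12, F=6) along a 4-gon: merge 4 vertices and 4 edges, delete both glued faces → V=34, E=55, F=23.
Check: V − E + F = 34 − 55 + 23 = 2.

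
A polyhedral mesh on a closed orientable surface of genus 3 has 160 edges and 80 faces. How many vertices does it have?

76

For a closed orientable surface of genus 3, χ = 2 − 2·3 = -4.
V = -4 + E − F = -4 + 160 − 80 = 76.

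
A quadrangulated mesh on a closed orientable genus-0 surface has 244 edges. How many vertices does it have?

χ = 2 − 2·0 = 2, and every face is a square so 4F = 2E.
F = 2E/4 = 122. Then V = 2 + E − F = 2 + 244 − 122 = 124.

124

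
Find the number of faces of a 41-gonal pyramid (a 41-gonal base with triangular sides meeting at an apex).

A pyramid on an n-gon base has one n-gon and n triangles: V = 41 + 1 = 42, E = 2·41 = 82, F = 41 + 1 = 42.
Check: V − E + F = 42 − 82 + 42 = 2.

42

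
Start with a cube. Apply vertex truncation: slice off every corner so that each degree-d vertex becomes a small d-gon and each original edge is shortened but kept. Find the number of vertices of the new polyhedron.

The base solid has V = 8, E = 12, F = 6.
Truncation replaces each original edge-end by a new vertex, so V′ = 2E = 24.
Each original edge survives, and each old vertex of degree d contributes d new edges; summing degrees gives Σd = 2E, so E′ = E + 2E = 3E = 36.
Each original face survives and each original vertex becomes one new face: F′ = F + V = 14.

24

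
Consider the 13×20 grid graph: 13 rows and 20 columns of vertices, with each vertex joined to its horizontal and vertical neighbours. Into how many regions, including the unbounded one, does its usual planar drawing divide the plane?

229

The grid has V = 13·20 = 260 vertices and E = 13·19 + 20·12 = 487 edges.
F = 2 − V + E = 2 − 260 + 487 = 229.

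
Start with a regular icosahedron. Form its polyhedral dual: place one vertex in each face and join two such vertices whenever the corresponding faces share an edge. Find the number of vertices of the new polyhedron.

20

The base solid has V = 12, E = 30, F = 20.
The dual swaps V and F and preserves E: V′ = F = 20, E′ = E = 30, F′ = V = 12.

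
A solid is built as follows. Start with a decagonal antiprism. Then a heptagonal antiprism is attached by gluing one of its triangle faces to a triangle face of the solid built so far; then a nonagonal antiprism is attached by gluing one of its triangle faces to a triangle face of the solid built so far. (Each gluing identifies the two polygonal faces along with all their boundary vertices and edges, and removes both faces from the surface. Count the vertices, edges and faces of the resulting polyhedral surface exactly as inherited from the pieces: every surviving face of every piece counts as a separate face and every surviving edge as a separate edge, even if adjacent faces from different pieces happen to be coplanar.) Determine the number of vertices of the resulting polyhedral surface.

46

A decagonal antiprism: V=20, E=40, F=22.
Attach a heptagonal antiprism (V=14, E=28, F=16) along a 3-gon: merge 3 vertices and 3 edges, delete both glued faces → V=31, E=65, F=36.
Attach a nonagonal antiprism (V=18, E=36, F=20) along a 3-gon: merge 3 vertices and 3 edges, delete both glued faces → V=46, E=98, F=54.
Check: V − E + F = 46 − 98 + 54 = 2.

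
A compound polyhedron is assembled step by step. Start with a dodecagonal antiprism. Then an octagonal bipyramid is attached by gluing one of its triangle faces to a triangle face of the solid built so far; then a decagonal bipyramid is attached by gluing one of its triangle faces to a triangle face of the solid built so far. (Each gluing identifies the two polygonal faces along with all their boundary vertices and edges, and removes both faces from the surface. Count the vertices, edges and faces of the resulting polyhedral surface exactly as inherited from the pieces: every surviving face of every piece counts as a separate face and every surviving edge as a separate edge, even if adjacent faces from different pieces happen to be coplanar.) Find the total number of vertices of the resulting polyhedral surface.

40

A dodecagonal antiprism: V=24, E=48, F=26.
Attach an octagonal bipyramid (V=10, E=24, F=16) along a 3-gon: merge 3 vertices and 3 edges, delete both glued faces → V=31, E=69, F=40.
Attach a decagonal bipyramid (V=12, E=30, F=20) along a 3-gon: merge 3 vertices and 3 edges, delete both glued faces → V=40, E=96, F=58.
Check: V − E + F = 40 − 96 + 58 = 2.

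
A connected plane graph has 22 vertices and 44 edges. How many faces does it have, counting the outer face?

Euler's formula for a connected plane graph: V − E + F = 2, so F = 2 − 22 + 44 = 24.

24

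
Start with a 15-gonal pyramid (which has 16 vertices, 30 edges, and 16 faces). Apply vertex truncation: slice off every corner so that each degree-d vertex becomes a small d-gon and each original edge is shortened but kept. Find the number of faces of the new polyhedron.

32

Truncation replaces each original edge-end by a new vertex, so V′ = 2E = 60.
Each original edge survives, and each old vertex of degree d contributes d new edges; summing degrees gives Σd = 2E, so E′ = E + 2E = 3E = 90.
Each original face survives and each original vertex becomes one new face: F′ = F + V = 32.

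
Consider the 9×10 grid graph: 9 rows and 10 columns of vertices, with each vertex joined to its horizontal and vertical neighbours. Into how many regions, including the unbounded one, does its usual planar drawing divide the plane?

The grid has V = 9·10 = 90 vertices and E = 9·9 + 10·8 = 161 edges.
F = 2 − V + E = 2 − 90 + 161 = 73.

73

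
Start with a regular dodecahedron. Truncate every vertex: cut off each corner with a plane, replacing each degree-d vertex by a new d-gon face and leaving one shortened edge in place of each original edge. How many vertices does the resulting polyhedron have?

The base solid has V = 20, E = 30, F = 12.
Truncation replaces each original edge-end by a new vertex, so V′ = 2E = 60.
Each original edge survives, and each old vertex of degree d contributes d new edges; summing degrees gives Σd = 2E, so E′ = E + 2E = 3E = 90.
Each original face survives and each original vertex becomes one new face: F′ = F + V = 32.

60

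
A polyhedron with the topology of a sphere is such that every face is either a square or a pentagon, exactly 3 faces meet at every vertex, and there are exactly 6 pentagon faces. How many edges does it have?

21

Let x be the number of squares; then F = 6 + x.
Edge–face incidences: 2E = 5·6 + 4·x = 30 + 4x.
Every vertex has degree 3, so 3V = 2E.
Euler: V − E + F = 2 ⇒ (2E)/3 − E + (6 + x) = 2.
Multiply by 6: 2·(2E) − 3·(2E) + 6·(6 + x) = 12, i.e. 36 + 6x − (30 + 4x) = 12.
Collecting terms: 2x + 6 = 12, so 2x = 6, so x = 3.
Then 2E = 30 + 4·3 = 42, so E = 21, V = 2E/3 = 14, F = 6 + 3 = 9.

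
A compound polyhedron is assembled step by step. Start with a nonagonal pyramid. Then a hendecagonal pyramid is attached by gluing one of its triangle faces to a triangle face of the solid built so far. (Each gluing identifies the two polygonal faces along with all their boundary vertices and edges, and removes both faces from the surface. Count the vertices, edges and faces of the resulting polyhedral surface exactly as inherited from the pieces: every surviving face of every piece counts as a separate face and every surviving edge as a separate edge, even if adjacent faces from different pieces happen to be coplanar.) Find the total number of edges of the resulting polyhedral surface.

A nonagonal pyramid: V=10, E=18, F=10.
Attach a hendecagonal pyramid (V=12, E=22, F=12) along a 3-gon: merge 3 vertices and 3 edges, delete both glued faces → V=19, E=37, F=20.
Check: V − E + F = 19 − 37 + 20 = 2.

37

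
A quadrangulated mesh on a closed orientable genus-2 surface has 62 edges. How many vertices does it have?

29

χ = 2 − 2·2 = -2, and every face is a square so 4F = 2E.
F = 2E/4 = 31. Then V = -2 + E − F = -2 + 62 − 31 = 29.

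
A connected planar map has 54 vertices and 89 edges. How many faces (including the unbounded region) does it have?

37

Euler's formula for a connected plane graph: V − E + F = 2, so F = 2 − 54 + 89 = 37.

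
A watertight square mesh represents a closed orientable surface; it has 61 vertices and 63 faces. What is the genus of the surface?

Every face is a square, so 2E = 4·63 = 252, giving E = 126.
χ = V − E + F = 61 − 126 + 63 = -2.
For a closed orientable surface χ = 2 − 2g, so g = (2 − (-2))/2 = 2.

2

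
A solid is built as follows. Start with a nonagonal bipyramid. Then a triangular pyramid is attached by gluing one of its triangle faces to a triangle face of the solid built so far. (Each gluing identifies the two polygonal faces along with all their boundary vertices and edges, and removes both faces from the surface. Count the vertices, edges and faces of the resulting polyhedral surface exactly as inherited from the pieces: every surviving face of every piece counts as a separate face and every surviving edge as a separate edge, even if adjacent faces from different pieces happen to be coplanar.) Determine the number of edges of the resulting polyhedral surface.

30

A nonagonal bipyramid: V=11, E=27, F=18.
Attach a triangular pyramid (V=4, E=6, F=4) along a 3-gon: merge 3 vertices and 3 edges, delete both glued faces → V=12, E=30, F=20.
Check: V − E + F = 12 − 30 + 20 = 2.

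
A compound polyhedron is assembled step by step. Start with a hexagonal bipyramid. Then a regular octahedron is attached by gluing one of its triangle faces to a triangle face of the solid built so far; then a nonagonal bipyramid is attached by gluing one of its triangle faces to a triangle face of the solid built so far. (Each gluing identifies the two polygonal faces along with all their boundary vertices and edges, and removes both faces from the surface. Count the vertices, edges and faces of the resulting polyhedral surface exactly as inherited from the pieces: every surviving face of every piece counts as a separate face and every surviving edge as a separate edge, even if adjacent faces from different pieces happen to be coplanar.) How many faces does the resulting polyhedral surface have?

34

A hexagonal bipyramid: V=8, E=18, F=12.
Attach a regular octahedron (V=6, E=12, F=8) along a 3-gon: merge 3 vertices and 3 edges, delete both glued faces → V=11, E=27, F=18.
Attach a nonagonal bipyramid (V=11, E=27, F=18) along a 3-gon: merge 3 vertices and 3 edges, delete both glued faces → V=19, E=51, F=34.
Check: V − E + F = 19 − 51 + 34 = 2.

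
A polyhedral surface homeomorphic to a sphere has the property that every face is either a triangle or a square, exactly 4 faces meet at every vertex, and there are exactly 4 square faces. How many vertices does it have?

Let x be the number of triangles; then F = 4 + x.
Edge–face incidences: 2E = 4·4 + 3·x = 16 + 3x.
Every vertex has degree 4, so 4V = 2E.
Euler: V − E + F = 2 ⇒ (2E)/4 − E + (4 + x) = 2.
Multiply by 8: 2·(2E) − 4·(2E) + 8·(4 + x) = 16, i.e. 32 + 8x − 2·(16 + 3x) = 16.
Collecting terms: 2x = 16, so x = 8.
Then 2E = 16 + 3·8 = 40, so E = 20, V = 2E/4 = 10, F = 4 + 8 = 12.

10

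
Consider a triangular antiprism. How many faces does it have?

8

An antiprism on an n-gon has two n-gon caps and 2n triangles: V = 2·3 = 6, E = 4·3 = 12, F = 2·3 + 2 = 8.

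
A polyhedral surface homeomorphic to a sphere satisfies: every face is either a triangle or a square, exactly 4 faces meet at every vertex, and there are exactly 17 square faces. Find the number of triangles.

Let x be the number of triangles; then F = 17 + x.
Edge–face incidences: 2E = 4·17 + 3·x = 68 + 3x.
Every vertex has degree 4, so 4V = 2E.
Euler: V − E + F = 2 ⇒ (2E)/4 − E + (17 + x) = 2.
Multiply by 8: 2·(2E) − 4·(2E) + 8·(17 + x) = 16, i.e. 136 + 8x − 2·(68 + 3x) = 16.
Collecting terms: 2x = 16, so x = 8.
Then 2E = 68 + 3·8 = 92, so E = 46, V = 2E/4 = 23, F = 17 + 8 = 25.

8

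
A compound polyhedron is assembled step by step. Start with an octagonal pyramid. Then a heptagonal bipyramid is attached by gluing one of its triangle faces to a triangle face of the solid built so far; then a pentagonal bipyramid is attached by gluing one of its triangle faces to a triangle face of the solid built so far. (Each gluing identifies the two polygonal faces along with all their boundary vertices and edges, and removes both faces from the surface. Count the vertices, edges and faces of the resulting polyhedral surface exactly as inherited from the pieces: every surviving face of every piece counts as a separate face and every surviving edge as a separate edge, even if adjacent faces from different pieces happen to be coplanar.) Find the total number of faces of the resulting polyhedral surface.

29

An octagonal pyramid: V=9, E=16, F=9.
Attach a heptagonal bipyramid (V=9, E=21, F=14) along a 3-gon: merge 3 vertices and 3 edges, delete both glued faces → V=15, E=34, F=21.
Attach a pentagonal bipyramid (V=7, E=15, F=10) along a 3-gon: merge 3 vertices and 3 edges, delete both glued faces → V=19, E=46, F=29.
Check: V − E + F = 19 − 46 + 29 = 2.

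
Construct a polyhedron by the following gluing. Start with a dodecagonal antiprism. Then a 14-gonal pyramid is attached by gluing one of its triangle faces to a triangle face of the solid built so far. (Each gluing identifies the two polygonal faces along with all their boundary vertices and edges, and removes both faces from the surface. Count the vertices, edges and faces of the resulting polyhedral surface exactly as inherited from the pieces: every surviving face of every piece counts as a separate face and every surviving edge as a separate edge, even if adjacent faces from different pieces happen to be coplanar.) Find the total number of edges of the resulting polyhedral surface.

A dodecagonal antiprism: V=24, E=48, F=26.
Attach a 14-gonal pyramid (V=15, E=28, F=15) along a 3-gon: merge 3 vertices and 3 edges, delete both glued faces → V=36, E=73, F=39.
Check: V − E + F = 36 − 73 + 39 = 2.

73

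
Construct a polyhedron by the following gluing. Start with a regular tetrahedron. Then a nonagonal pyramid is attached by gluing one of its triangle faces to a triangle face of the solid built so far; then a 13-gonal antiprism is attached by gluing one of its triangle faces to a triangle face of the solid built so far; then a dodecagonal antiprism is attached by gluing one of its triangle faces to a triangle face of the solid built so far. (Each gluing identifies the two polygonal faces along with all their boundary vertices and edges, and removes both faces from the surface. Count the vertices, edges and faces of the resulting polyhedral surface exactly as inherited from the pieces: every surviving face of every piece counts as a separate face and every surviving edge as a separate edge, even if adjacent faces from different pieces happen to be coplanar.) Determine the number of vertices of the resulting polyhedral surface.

55

A regular tetrahedron: V=4, E=6, F=4.
Attach a nonagonal pyramid (V=10, E=18, F=10) along a 3-gon: merge 3 vertices and 3 edges, delete both glued faces → V=11, E=21, F=12.
Attach a 13-gonal antiprism (V=26, E=52, F=28) along a 3-gon: merge 3 vertices and 3 edges, delete both glued faces → V=34, E=70, F=38.
Attach a dodecagonal antiprism (V=24, E=48, F=26) along a 3-gon: merge 3 vertices and 3 edges, delete both glued faces → V=55, E=115, F=62.
Check: V − E + F = 55 − 115 + 62 = 2.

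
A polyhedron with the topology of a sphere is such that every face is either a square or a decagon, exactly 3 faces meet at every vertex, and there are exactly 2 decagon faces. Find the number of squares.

10

Let x be the number of squares; then F = 2 + x.
Edge–face incidences: 2E = 10·2 + 4·x = 20 + 4x.
Every vertex has degree 3, so 3V = 2E.
Euler: V − E + F = 2 ⇒ (2E)/3 − E + (2 + x) = 2.
Multiply by 6: 2·(2E) − 3·(2E) + 6·(2 + x) = 12, i.e. 12 + 6x − (20 + 4x) = 12.
Collecting terms: 2x − 8 = 12, so 2x = 20, so x = 10.
Then 2E = 20 + 4·10 = 60, so E = 30, V = 2E/3 = 20, F = 2 + 10 = 12.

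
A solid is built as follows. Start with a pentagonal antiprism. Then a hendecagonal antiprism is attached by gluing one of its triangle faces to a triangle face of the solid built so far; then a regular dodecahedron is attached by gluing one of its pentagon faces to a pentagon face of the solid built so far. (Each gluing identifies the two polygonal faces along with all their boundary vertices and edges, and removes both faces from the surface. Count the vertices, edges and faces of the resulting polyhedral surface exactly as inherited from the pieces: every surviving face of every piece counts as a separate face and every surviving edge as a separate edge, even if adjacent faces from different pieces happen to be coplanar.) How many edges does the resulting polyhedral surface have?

A pentagonal antiprism: V=10, E=20, F=12.
Attach a hendecagonal antiprism (V=22, E=44, F=24) along a 3-gon: merge 3 vertices and 3 edges, delete both glued faces → V=29, E=61, F=34.
Attach a regular dodecahedron (V=20, E=30, F=12) along a 5-gon: merge 5 vertices and 5 edges, delete both glued faces → V=44, E=86, F=44.
Check: V − E + F = 44 − 86 + 44 = 2.

86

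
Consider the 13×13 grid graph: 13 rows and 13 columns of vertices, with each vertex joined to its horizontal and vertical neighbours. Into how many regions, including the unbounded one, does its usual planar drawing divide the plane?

145

The grid has V = 13·13 = 169 vertices and E = 13·12 + 13·12 = 312 edges.
F = 2 − V + E = 2 − 169 + 312 = 145.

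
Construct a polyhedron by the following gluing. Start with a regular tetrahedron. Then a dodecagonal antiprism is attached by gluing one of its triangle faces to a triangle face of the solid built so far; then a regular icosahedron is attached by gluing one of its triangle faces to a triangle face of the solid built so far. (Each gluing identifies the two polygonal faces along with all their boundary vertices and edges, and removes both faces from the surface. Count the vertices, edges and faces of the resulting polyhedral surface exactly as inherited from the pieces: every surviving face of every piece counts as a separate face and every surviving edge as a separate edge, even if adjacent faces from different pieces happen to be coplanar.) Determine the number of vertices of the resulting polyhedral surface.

34

A regular tetrahedron: V=4, E=6, F=4.
Attach a dodecagonal antiprism (V=24, E=48, F=26) along a 3-gon: merge 3 vertices and 3 edges, delete both glued faces → V=25, E=51, F=28.
Attach a regular icosahedron (V=12, E=30, F=20) along a 3-gon: merge 3 vertices and 3 edges, delete both glued faces → V=34, E=78, F=46.
Check: V − E + F = 34 − 78 + 46 = 2.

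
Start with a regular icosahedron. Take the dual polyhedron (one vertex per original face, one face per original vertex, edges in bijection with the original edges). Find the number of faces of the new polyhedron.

12

The base solid has V = 12, E = 30, F = 20.
The dual swaps V and F and preserves E: V′ = F = 20, E′ = E = 30, F′ = V = 12.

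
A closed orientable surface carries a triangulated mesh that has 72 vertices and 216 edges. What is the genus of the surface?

Every face is a triangle and each edge borders two faces, so 3F = 2·216, giving F = 144.
χ = V − E + F = 72 − 216 + 144 = 0.
For a closed orientable surface χ = 2 − 2g, so g = (2 − (0))/2 = 1.

1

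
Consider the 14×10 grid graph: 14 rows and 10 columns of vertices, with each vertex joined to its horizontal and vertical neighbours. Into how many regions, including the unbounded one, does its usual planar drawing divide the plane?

118

The grid has V = 14·10 = 140 vertices and E = 14·9 + 10·13 = 256 edges.
F = 2 − V + E = 2 − 140 + 256 = 118.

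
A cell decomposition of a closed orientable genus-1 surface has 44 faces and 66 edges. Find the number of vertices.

22

For a closed orientable surface of genus 1, χ = 2 − 2·1 = 0.
V = 0 + E − F = 0 + 66 − 44 = 22.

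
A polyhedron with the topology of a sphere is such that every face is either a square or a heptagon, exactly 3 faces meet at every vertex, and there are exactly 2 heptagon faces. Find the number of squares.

7

Let x be the number of squares; then F = 2 + x.
Edge–face incidences: 2E = 7·2 + 4·x = 14 + 4x.
Every vertex has degree 3, so 3V = 2E.
Euler: V − E + F = 2 ⇒ (2E)/3 − E + (2 + x) = 2.
Multiply by 6: 2·(2E) − 3·(2E) + 6·(2 + x) = 12, i.e. 12 + 6x − (14 + 4x) = 12.
Collecting terms: 2x − 2 = 12, so 2x = 14, so x = 7.
Then 2E = 14 + 4·7 = 42, so E = 21, V = 2E/3 = 14, F = 2 + 7 = 9.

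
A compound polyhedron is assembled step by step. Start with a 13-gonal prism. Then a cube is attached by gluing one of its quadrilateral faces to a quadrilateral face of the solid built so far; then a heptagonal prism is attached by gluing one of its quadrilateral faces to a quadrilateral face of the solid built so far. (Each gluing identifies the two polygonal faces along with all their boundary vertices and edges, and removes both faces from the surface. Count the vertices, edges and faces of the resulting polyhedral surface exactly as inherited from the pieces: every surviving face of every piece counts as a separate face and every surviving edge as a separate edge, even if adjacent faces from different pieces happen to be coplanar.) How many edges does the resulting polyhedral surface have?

A 13-gonal prism: V=26, E=39, F=15.
Attach a cube (V=8, E=12, F=6) along a 4-gon: merge 4 vertices and 4 edges, delete both glued faces → V=30, E=47, F=19.
Attach a heptagonal prism (V=14, E=21, F=9) along a 4-gon: merge 4 vertices and 4 edges, delete both glued faces → V=40, E=64, F=26.
Check: V − E + F = 40 − 64 + 26 = 2.

64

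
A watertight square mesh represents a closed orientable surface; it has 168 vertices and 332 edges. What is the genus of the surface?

Every face is a square and each edge borders two faces, so 4F = 2·332, giving F = 166.
χ = V − E + F = 168 − 332 + 166 = 2.
For a closed orientable surface χ = 2 − 2g, so g = (2 − (2))/2 = 0.

0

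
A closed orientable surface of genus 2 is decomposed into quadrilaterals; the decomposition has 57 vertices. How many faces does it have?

χ = 2 − 2·2 = -2, and every face is a square so 4F = 2E.
V − E + F = -2 with E = 4F/2 gives 57 − (4/2 − 1)·F = -2, so F = 59 and E = 118.

59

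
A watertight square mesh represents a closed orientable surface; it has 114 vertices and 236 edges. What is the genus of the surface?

Every face is a square and each edge borders two faces, so 4F = 2·236, giving F = 118.
χ = V − E + F = 114 − 236 + 118 = -4.
For a closed orientable surface χ = 2 − 2g, so g = (2 − (-4))/2 = 3.

3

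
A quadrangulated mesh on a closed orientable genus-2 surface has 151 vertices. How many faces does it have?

χ = 2 − 2·2 = -2, and every face is a square so 4F = 2E.
V − E + F = -2 with E = 4F/2 gives 151 − (4/2 − 1)·F = -2, so F = 153 and E = 306.

153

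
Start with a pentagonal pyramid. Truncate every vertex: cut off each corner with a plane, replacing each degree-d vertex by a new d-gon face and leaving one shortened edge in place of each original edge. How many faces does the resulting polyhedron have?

The base solid has V = 6, E = 10, F = 6.
Truncation replaces each original edge-end by a new vertex, so V′ = 2E = 20.
Each original edge survives, and each old vertex of degree d contributes d new edges; summing degrees gives Σd = 2E, so E′ = E + 2E = 3E = 30.
Each original face survives and each original vertex becomes one new face: F′ = F + V = 12.

12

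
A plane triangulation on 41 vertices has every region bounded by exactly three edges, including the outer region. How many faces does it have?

In a plane triangulation 3F = 2E and V − E + F = 2, so F = 2V − 4 = 2·41 − 4 = 78.

78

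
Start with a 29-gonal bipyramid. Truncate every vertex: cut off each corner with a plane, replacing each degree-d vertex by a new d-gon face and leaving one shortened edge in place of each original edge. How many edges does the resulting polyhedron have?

The base solid has V = 31, E = 87, F = 58.
Truncation replaces each original edge-end by a new vertex, so V′ = 2E = 174.
Each original edge survives, and each old vertex of degree d contributes d new edges; summing degrees gives Σd = 2E, so E′ = E + 2E = 3E = 261.
Each original face survives and each original vertex becomes one new face: F′ = F + V = 89.

261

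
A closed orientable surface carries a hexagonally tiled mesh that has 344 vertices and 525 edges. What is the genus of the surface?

Every face is a hexagon and each edge borders two faces, so 6F = 2·525, giving F = 175.
χ = V − E + F = 344 − 525 + 175 = -6.
For a closed orientable surface χ = 2 − 2g, so g = (2 − (-6))/2 = 4.

4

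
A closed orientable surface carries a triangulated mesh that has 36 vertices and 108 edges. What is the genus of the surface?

1

Every face is a triangle and each edge borders two faces, so 3F = 2·108, giving F = 72.
χ = V − E + F = 36 − 108 + 72 = 0.
For a closed orientable surface χ = 2 − 2g, so g = (2 − (0))/2 = 1.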